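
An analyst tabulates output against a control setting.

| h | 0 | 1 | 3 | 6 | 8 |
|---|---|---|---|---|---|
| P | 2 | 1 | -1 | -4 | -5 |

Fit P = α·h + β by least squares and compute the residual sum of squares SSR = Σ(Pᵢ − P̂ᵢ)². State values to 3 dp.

From the data, Σh·h = 110, Σh = 18, Σ1 = 5.
Moment sums: Σh·P = -66, ΣP = -7.
Determinant 110·5 − 18² = 226.
α = ((-66)·5 − 18·(-7))/226 = -102/113; β = (110·(-7) − 18·(-66))/226 = 209/113.
Residuals: 17/113, 6/113, -16/113, -49/113, 42/113; SSR = 42/113.

SSR = 0.372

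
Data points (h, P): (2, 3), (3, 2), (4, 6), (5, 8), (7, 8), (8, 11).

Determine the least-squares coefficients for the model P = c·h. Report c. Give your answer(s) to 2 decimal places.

MᵀM·[c]ᵀ = MᵀP reads: 167·c = 220.
c = 220/167 = 1.31737.

c = 1.32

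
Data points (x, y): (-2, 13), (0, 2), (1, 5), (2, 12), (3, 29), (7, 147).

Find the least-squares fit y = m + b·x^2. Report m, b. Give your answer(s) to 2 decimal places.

m = 1.51, b = 2.97

Forming MᵀM = [[6, 67]; [67, 2515]] and Mᵀy = [208, 7569]ᵀ gives MᵀM·[m, b]ᵀ = Mᵀy.
Δ = 6·2515 − 67² = 10601.
m = (208·2515 − 67·7569)/10601 = 15997/10601; b = (6·7569 − 67·208)/10601 = 31478/10601.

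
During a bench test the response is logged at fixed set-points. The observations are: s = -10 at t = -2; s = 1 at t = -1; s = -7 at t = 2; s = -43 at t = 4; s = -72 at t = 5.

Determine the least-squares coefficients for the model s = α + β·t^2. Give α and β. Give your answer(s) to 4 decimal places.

Forming MᵀM = [[5, 50]; [50, 914]] and Mᵀs = [-131, -2555]ᵀ gives MᵀM·[α, β]ᵀ = Mᵀs.
Determinant 5·914 − 50² = 2070.
α = ((-131)·914 − 50·(-2555))/2070 = 1336/345; β = (5·(-2555) − 50·(-131))/2070 = -415/138.

α = 3.8725, β = -3.0072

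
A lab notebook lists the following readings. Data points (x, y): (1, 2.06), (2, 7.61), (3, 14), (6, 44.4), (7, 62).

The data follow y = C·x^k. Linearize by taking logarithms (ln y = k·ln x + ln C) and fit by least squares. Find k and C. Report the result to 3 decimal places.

Linearized form: ln y = k·ln x + ln C. From the 5 transformed points,
Sums: Σln x = 5.5294, Σ(ln x)² = 8.6844, Σln y = 13.3116, Σln x·ln y = 19.1336.
Normal system: [[8.6844, 5.5294]; [5.5294, 5]]·[k, ln C]ᵀ = [19.1336, 13.3116]ᵀ.
Δ = 8.6844·5 − (5.5294)² = 12.8473; k = (19.1336·5 − 5.5294·13.3116)/12.8473 = 1.71730, ln C = (8.6844·13.3116 − 5.5294·19.1336)/12.8473 = 0.76319, so C = exp(0.76319) = 2.14510.

k = 1.717, C = 2.145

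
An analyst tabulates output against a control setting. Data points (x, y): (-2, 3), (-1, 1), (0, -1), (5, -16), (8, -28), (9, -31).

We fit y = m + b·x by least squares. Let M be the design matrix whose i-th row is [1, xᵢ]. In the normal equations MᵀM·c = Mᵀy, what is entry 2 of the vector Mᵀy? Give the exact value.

-590

Entry 2 ↔ basis x, so (Mᵀy)_{2} = Σᵢ (x)·yᵢ = (-2)·(3) + (-1)·(1) + (0)·(-1) + (5)·(-16) + (8)·(-28) + (9)·(-31) = -590.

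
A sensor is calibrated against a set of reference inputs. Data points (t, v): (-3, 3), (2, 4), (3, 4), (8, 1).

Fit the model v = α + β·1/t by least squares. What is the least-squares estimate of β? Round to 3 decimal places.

β = 1.495

Normal-equation sums: Σ1 = 4, Σ1/t = 5/8, Σ1/t·1/t = 281/576.
For Aᵀv: Σv = 12, Σ1/t·v = 59/24.
Normal equations: [[4, 5/8]; [5/8, 281/576]]·[α, β]ᵀ = [12, 59/24]ᵀ.
Determinant 4·(281/576) − (5/8)² = 899/576.
α = (12·(281/576) − (5/8)·(59/24))/(899/576) = 2487/899; β = (4·(59/24) − (5/8)·12)/(899/576) = 1344/899.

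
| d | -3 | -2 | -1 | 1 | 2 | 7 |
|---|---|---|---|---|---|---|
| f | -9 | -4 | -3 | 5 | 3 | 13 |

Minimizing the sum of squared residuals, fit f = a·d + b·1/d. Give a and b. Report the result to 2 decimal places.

Setting ∂/∂a … = 0 gives: 68·a + 6·b = 140;  6·a + (2321/882)·b = 229/14.
(Σd·d = 68, Σd·1/d = 6, Σ1/d·1/d = 2321/882, Σd·f = 140, Σ1/d·f = 229/14.)
Eliminating b: (2321/882)·(row 1) − 6·(row 2) gives (63038/441)·a = (2321/882)·140 − 6·(229/14) = 17027/63, so a = 119189/63038.
Then b = ((229/14) − 6·(119189/63038))/(2321/882) = 60039/31519.

a = 1.89, b = 1.90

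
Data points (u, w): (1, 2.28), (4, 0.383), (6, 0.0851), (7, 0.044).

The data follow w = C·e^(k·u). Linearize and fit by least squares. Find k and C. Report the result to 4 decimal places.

k = -0.6624, C = 4.7108

Linearized form: ln w = k·u + ln C. From the 4 transformed points,
Sums: Σu = 18.0000, Σ(u)² = 102.0000, Σln w = -5.7230, Σu·ln w = -39.6632.
Normal system: [[102.0000, 18.0000]; [18.0000, 4]]·[k, ln C]ᵀ = [-39.6632, -5.7230]ᵀ.
Δ = 102.0000·4 − (18.0000)² = 84.0000; k = (-39.6632·4 − 18.0000·-5.7230)/84.0000 = -0.66236, ln C = (102.0000·-5.7230 − 18.0000·-39.6632)/84.0000 = 1.54986, so C = exp(1.54986) = 4.71081.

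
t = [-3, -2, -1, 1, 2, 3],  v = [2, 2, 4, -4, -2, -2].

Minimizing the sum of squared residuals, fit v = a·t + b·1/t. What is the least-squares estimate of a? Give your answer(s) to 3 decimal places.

The normal system MᵀM·[a, b]ᵀ = Mᵀv is [[28, 6]; [6, 49/18]]·[a, b]ᵀ = [-28, -34/3]ᵀ.
Determinant 28·(49/18) − 6² = 362/9.
a = ((-28)·(49/18) − 6·(-34/3))/(362/9) = -37/181; b = (28·(-34/3) − 6·(-28))/(362/9) = -672/181.

a = -0.204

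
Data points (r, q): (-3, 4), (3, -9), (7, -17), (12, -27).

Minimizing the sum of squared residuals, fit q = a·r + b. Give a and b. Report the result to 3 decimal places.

Sums needed: Σr·r = 211, Σr = 19, Σ1 = 4.
For Aᵀq: Σr·q = -482, Σq = -49.
Determinant 211·4 − 19² = 483.
a = ((-482)·4 − 19·(-49))/483 = -997/483; b = (211·(-49) − 19·(-482))/483 = -1181/483.

a = -2.064, b = -2.445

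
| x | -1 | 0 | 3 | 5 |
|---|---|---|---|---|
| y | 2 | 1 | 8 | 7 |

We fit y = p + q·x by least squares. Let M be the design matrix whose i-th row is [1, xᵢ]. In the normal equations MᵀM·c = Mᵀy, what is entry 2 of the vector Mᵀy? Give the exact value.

57

Entry 2 ↔ basis x, so (Mᵀy)_{2} = Σᵢ (x)·yᵢ = (-1)·(2) + (0)·(1) + (3)·(8) + (5)·(7) = 57.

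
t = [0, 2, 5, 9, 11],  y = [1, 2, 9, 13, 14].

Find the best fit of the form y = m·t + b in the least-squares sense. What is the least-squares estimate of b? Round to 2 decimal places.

b = 0.87

Sums needed: Σt·t = 231, Σt = 27, Σ1 = 5.
Moment sums: Σt·y = 320, Σy = 39.
Normal equations: [[231, 27]; [27, 5]]·[m, b]ᵀ = [320, 39]ᵀ.
Δ = 231·5 − 27² = 426.
m = (320·5 − 27·39)/426 = 547/426; b = (231·39 − 27·320)/426 = 123/142.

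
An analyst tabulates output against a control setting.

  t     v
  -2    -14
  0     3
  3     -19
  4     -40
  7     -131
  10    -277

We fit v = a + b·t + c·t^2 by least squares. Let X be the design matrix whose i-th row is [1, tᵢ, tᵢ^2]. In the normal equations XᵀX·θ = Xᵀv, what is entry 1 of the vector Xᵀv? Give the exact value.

-478

Entry 1 ↔ basis 1, so (Xᵀv)_{1} = Σᵢ vᵢ = (1)·(-14) + (1)·(3) + (1)·(-19) + (1)·(-40) + (1)·(-131) + (1)·(-277) = -478.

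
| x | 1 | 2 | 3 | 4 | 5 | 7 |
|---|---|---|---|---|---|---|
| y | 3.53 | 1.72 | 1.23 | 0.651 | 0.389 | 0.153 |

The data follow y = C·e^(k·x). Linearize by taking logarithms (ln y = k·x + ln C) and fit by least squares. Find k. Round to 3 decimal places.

Linearized form: ln y = k·x + ln C. From the 6 transformed points,
Over the data: Σx = 22.0000, Σ(x)² = 104.0000, Σln y = -1.2401, Σx·ln y = -16.6121.
Normal system: [[104.0000, 22.0000]; [22.0000, 6]]·[k, ln C]ᵀ = [-16.6121, -1.2401]ᵀ.
Slope k = (n·Σx·ln y − Σx·Σln y)/(n·Σ(x)² − (Σx)²) = (6·-16.6121 − 22.0000·-1.2401)/140.0000 = -0.51707; ln C = (Σln y − k·Σx)/n = 1.68925.

k = -0.517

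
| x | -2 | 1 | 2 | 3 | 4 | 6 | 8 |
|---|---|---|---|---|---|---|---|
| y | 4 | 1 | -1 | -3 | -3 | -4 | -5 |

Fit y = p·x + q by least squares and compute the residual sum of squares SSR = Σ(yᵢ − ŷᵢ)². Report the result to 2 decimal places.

Entries of AᵀA: Σx·x = 134, Σx = 22, Σ1 = 7.
And Σx·y = -94, Σy = -11.
AᵀA·[p, q]ᵀ = Aᵀy becomes [[134, 22]; [22, 7]]·[p, q]ᵀ = [-94, -11]ᵀ.
Eliminating q: 7·(row 1) − 22·(row 2) gives 454·p = 7·(-94) − 22·(-11) = -416, so p = -208/227.
Then q = ((-11) − 22·(-208/227))/7 = 297/227.
Residuals: 195/227, 138/227, -108/227, -354/227, -146/227, 43/227, 232/227; SSR = 1194/227.

SSR = 5.26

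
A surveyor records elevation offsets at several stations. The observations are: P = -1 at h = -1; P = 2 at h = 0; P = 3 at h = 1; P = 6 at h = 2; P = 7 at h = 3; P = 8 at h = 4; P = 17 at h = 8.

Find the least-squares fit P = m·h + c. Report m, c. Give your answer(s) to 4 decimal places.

AᵀA·[m, c]ᵀ = AᵀP reads: 95·m + 17·c = 205;  17·m + 7·c = 42.
det = 95·7 − 17² = 376.
m = (205·7 − 17·42)/376 = 721/376; c = (95·42 − 17·205)/376 = 505/376.

m = 1.9176, c = 1.3431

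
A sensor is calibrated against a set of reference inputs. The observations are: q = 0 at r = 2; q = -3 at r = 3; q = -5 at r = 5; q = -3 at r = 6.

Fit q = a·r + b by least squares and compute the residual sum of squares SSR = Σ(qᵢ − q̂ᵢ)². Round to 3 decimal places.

With design matrix A, AᵀA = [[74, 16]; [16, 4]] and Aᵀq = [-52, -11]ᵀ.
det = 74·4 − 16² = 40.
a = ((-52)·4 − 16·(-11))/40 = -4/5; b = (74·(-11) − 16·(-52))/40 = 9/20.
Residuals: 23/20, -21/20, -29/20, 27/20; SSR = 127/20.

SSR = 6.350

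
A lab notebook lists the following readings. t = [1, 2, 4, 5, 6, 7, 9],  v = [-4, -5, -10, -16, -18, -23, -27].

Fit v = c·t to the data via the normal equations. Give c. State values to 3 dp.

Entries of XᵀX: Σt·t = 212.
Right-hand side: Σt·v = -646.
XᵀX·[c]ᵀ = Xᵀv becomes [[212]]·[c]ᵀ = [-646]ᵀ.
c = (-646)/212 = -3.04717.

c = -3.047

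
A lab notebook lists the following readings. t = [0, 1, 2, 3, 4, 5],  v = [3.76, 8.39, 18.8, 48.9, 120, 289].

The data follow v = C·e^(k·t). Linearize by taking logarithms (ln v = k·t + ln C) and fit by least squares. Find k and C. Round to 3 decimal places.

k = 0.876, C = 3.546

With ln vᵢ as the transformed response and tᵢ as the regressor:
Σt = 15.0000, Σ(t)² = 55.0000, Σln v = 20.7290, Σt·ln v = 67.1462.
Equations: 55.0000·k + 15.0000·ln C = 67.1462;  15.0000·k + 6·ln C = 20.7290.
Solving (det = 105.0000): k = 0.87564, ln C = 1.26574, so C = exp(1.26574) = 3.54572.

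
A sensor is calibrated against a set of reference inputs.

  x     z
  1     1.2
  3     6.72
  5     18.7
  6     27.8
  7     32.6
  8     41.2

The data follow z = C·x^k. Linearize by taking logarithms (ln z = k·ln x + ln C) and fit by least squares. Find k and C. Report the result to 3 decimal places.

With ln zᵢ as the transformed response and ln xᵢ as the regressor:
XᵀX = [[15.1183, 8.5252]; [8.5252, 6]], rhs = [27.2763, 15.5437]ᵀ  (here Σln x = 8.5252, Σ(ln x)² = 15.1183, Σln z = 15.5437, Σln x·ln z = 27.2763).
Solving (det = 18.0313): k = 1.72729, ln C = 0.13639, so C = exp(0.13639) = 1.14613.

k = 1.727, C = 1.146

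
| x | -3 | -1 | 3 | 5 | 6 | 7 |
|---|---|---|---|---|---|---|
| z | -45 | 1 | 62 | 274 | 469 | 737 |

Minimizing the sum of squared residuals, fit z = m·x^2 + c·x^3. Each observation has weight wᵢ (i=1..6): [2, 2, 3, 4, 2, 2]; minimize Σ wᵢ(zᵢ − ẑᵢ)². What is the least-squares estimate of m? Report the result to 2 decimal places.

m = 0.92

Entries of AᵀWA: Σwᵢ·x^2·x^2 = 10301, Σwᵢ·x^2·x^3 = 61907, Σwᵢ·x^3·x^3 = 394757.
For AᵀWz: Σwᵢ·x^2·z = 134260, Σwᵢ·x^3·z = 852640.
AᵀWA·[m, c]ᵀ = AᵀWz becomes [[10301, 61907]; [61907, 394757]]·[m, c]ᵀ = [134260, 852640]ᵀ.
Eliminating c: 394757·(row 1) − 61907·(row 2) gives 233915208·m = 394757·134260 − 61907·852640 = 215690340, so m = 17974195/19492934.
Then c = (852640 − 61907·(17974195/19492934))/394757 = 39284235/19492934.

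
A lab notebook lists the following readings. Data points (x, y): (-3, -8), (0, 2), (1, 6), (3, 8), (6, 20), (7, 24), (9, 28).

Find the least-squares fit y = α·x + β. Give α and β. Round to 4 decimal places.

The normal equations are: 185·α + 23·β = 594;  23·α + 7·β = 80.
Eliminating β: 7·(row 1) − 23·(row 2) gives 766·α = 7·594 − 23·80 = 2318, so α = 1159/383.
Then β = (80 − 23·(1159/383))/7 = 569/383.

α = 3.0261, β = 1.4856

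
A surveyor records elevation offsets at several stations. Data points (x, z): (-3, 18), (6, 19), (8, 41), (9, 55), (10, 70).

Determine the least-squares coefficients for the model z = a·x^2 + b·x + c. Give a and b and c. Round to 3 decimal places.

With design matrix A, AᵀA = [[22034, 2430, 290]; [2430, 290, 30]; [290, 30, 5]] and Aᵀz = [14925, 1583, 203]ᵀ.
Inverting the 3×3 Gram matrix, [a, b, c]ᵀ = [2369/2436, -2259/812, 386/435]ᵀ.

a = 0.972, b = -2.782, c = 0.887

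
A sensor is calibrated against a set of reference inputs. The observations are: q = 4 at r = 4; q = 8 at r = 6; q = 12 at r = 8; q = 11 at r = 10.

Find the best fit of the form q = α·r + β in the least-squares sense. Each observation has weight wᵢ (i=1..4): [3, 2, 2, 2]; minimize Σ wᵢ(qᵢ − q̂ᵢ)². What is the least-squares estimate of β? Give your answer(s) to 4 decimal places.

β = -0.4815

The normal equations are: 448·α + 60·β = 556;  60·α + 9·β = 74.
Δ = 448·9 − 60² = 432.
α = (556·9 − 60·74)/432 = 47/36; β = (448·74 − 60·556)/432 = -13/27.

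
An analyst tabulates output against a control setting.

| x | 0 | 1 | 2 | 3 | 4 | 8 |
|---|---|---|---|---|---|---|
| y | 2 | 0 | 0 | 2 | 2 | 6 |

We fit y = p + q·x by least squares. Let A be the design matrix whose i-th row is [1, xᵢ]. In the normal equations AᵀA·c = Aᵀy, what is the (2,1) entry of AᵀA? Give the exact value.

18

Row 2 ↔ basis x, column 1 ↔ basis 1, so (AᵀA)_{2,1} = Σᵢ x = (0)·(1) + (1)·(1) + (2)·(1) + (3)·(1) + (4)·(1) + (8)·(1) = 18.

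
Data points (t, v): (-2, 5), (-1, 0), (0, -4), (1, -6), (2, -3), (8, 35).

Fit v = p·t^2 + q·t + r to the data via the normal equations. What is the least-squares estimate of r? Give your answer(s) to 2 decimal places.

The normal system AᵀA·[p, q, r]ᵀ = Aᵀv is [[4130, 512, 74]; [512, 74, 8]; [74, 8, 6]]·[p, q, r]ᵀ = [2242, 258, 27]ᵀ.
Solving the 3×3 system (Gaussian elimination) gives p = 8743/9876, q = -28052/12345, r = -55777/16460.

r = -3.39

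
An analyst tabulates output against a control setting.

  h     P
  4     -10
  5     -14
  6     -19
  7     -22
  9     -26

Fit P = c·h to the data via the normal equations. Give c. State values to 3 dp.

c = -2.957

Forming MᵀM = [[207]] and MᵀP = [-612]ᵀ gives MᵀM·[c]ᵀ = MᵀP.
c = (-612)/207 = -2.95652.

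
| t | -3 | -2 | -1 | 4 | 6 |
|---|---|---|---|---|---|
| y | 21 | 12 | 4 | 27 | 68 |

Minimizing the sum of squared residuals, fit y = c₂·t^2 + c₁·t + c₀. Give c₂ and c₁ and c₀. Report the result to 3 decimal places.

c₂ = 2.065, c₁ = -1.201, c₀ = 0.101

From the data, Σt^2·t^2 = 1650, Σt^2·t = 244, Σt^2 = 66, Σt·t = 66, Σt = 4, Σ1 = 5.
And Σt^2·y = 3121, Σt·y = 425, Σy = 132.
So AᵀA·[c₂, c₁, c₀]ᵀ = Aᵀy: [[1650, 244, 66]; [244, 66, 4]; [66, 4, 5]]·[c₂, c₁, c₀]ᵀ = [3121, 425, 132]ᵀ.
Solving the 3×3 system (Gaussian elimination) gives c₂ = 63767/30878, c₁ = -37099/30878, c₀ = 1567/15439.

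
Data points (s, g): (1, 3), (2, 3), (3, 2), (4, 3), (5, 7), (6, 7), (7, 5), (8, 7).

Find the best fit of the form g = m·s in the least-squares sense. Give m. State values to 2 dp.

m = 0.96

The normal system XᵀX·[m]ᵀ = Xᵀg is [[204]]·[m]ᵀ = [195]ᵀ.
Hence m = 195 / 204 ≈ 0.955882.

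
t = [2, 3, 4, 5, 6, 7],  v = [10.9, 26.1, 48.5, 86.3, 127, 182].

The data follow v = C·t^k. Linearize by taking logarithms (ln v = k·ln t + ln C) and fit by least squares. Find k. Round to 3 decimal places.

With ln vᵢ as the transformed response and ln tᵢ as the regressor:
Σln t = 8.5252, Σ(ln t)² = 13.1965, Σln v = 24.0383, Σln t·ln v = 36.6011.
Equations: 13.1965·k + 8.5252·ln C = 36.6011;  8.5252·k + 6·ln C = 24.0383.
Δ = 13.1965·6 − (8.5252)² = 6.5005; k = (36.6011·6 − 8.5252·24.0383)/6.5005 = 2.25774, ln C = (13.1965·24.0383 − 8.5252·36.6011)/6.5005 = 0.79844.

k = 2.258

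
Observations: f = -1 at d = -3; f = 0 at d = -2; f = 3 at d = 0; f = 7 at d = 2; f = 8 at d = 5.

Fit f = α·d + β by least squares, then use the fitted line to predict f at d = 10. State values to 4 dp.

Setting ∂/∂α … = 0 gives: 42·α + 2·β = 57;  2·α + 5·β = 17.
(Σd·d = 42, Σd = 2, Σ1 = 5, Σd·f = 57, Σf = 17.)
Δ = 42·5 − 2² = 206.
α = (57·5 − 2·17)/206 = 251/206; β = (42·17 − 2·57)/206 = 300/103.
At d = 10: f̂ = (251/206)·(10) + (300/103)·(1) = 1555/103.

f̂ = 15.0971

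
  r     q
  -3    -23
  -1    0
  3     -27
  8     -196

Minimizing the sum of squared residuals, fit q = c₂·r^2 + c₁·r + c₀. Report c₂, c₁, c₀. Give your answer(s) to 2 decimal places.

c₂ = -3.01, c₁ = -0.67, c₀ = 2.21

Entries of MᵀM: Σr^2·r^2 = 4259, Σr^2·r = 511, Σr^2 = 83, Σr·r = 83, Σr = 7, Σ1 = 4.
And Σr^2·q = -12994, Σr·q = -1580, Σq = -246.
MᵀM·[c₂, c₁, c₀]ᵀ = Mᵀq becomes [[4259, 511, 83]; [511, 83, 7]; [83, 7, 4]]·[c₂, c₁, c₀]ᵀ = [-12994, -1580, -246]ᵀ.
Solving the 3×3 system (Gaussian elimination) gives c₂ = -91835/30468, c₁ = -20273/30468, c₀ = 5606/2539.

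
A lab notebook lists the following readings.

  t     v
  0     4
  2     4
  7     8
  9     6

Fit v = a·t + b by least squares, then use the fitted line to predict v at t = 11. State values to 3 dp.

AᵀA·[a, b]ᵀ = Aᵀv reads: 134·a + 18·b = 118;  18·a + 4·b = 22.
(Σt·t = 134, Σt = 18, Σ1 = 4, Σt·v = 118, Σv = 22.)
Eliminating b: 4·(row 1) − 18·(row 2) gives 212·a = 4·118 − 18·22 = 76, so a = 19/53.
Then b = (22 − 18·(19/53))/4 = 206/53.
At t = 11: v̂ = (19/53)·(11) + (206/53)·(1) = 415/53.

v̂ = 7.830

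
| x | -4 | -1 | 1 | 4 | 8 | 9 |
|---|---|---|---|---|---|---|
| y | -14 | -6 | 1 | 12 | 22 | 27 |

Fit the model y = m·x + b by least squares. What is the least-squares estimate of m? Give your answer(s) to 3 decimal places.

From the data, Σx·x = 179, Σx = 17, Σ1 = 6.
For Mᵀy: Σx·y = 530, Σy = 42.
Normal equations: [[179, 17]; [17, 6]]·[m, b]ᵀ = [530, 42]ᵀ.
Eliminating b: 6·(row 1) − 17·(row 2) gives 785·m = 6·530 − 17·42 = 2466, so m = 2466/785.
Then b = (42 − 17·(2466/785))/6 = -1492/785.

m = 3.141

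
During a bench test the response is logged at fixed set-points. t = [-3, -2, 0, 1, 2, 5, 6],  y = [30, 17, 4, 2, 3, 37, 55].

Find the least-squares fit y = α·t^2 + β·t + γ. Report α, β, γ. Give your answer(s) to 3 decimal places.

α = 1.979, β = -3.170, γ = 2.880

With design matrix X, XᵀX = [[2035, 315, 79]; [315, 79, 9]; [79, 9, 7]] and Xᵀy = [3257, 399, 148]ᵀ.
Row-reducing yields α = 218555/110418, β = -116667/36806, γ = 159002/55209.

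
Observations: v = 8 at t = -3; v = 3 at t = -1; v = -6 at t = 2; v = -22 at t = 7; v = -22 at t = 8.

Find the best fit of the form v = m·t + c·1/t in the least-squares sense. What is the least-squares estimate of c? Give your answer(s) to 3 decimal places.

Normal-equation sums: Σt·t = 127, Σt·1/t = 5, Σ1/t·1/t = 39433/28224.
Moment sums: Σt·v = -369, Σ1/t·v = -1223/84.
Normal equations: [[127, 5]; [5, 39433/28224]]·[m, c]ᵀ = [-369, -1223/84]ᵀ.
Determinant 127·(39433/28224) − 5² = 4302391/28224.
m = ((-369)·(39433/28224) − 5·(-1223/84))/(4302391/28224) = -12496137/4302391; c = (127·(-1223/84) − 5·(-369))/(4302391/28224) = -114576/4302391.

c = -0.027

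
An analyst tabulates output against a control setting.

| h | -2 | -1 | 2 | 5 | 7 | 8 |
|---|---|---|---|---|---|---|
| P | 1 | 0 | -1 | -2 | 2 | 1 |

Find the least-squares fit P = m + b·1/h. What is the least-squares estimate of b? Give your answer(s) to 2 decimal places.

Sums needed: Σ1 = 6, Σ1/h = -149/280, Σ1/h·1/h = 123561/78400.
Right-hand side: ΣP = 1, Σ1/h·P = -277/280.
AᵀA·[m, b]ᵀ = AᵀP becomes [[6, -149/280]; [-149/280, 123561/78400]]·[m, b]ᵀ = [1, -277/280]ᵀ.
Eliminating b: (123561/78400)·(row 1) − (-149/280)·(row 2) gives (143833/15680)·m = (123561/78400)·1 − (-149/280)·(-277/280) = 5143/4900, so m = 82288/719165.
Then b = ((-277/280) − (-149/280)·(82288/719165))/(123561/78400) = -84728/143833.

b = -0.59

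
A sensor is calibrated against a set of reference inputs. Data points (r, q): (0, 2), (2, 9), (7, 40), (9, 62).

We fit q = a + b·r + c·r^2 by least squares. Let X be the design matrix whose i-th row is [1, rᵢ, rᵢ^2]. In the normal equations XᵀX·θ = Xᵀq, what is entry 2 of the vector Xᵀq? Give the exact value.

Entry 2 ↔ basis r, so (Xᵀq)_{2} = Σᵢ (r)·qᵢ = (0)·(2) + (2)·(9) + (7)·(40) + (9)·(62) = 856.

856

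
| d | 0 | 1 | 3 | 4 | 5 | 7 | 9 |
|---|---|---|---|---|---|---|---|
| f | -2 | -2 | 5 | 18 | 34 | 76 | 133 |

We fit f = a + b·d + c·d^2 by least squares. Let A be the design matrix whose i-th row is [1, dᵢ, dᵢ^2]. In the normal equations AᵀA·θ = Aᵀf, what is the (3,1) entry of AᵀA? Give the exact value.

Row 3 ↔ basis d^2, column 1 ↔ basis 1, so (AᵀA)_{3,1} = Σᵢ d^2 = (0)·(1) + (1)·(1) + (9)·(1) + (16)·(1) + (25)·(1) + (49)·(1) + (81)·(1) = 181.

181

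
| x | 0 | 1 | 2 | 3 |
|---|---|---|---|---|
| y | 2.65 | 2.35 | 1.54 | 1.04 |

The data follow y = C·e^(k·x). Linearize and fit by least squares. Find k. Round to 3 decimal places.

Taking logs, ln y = k·x + ln C, so regress ln y on x.
AᵀA = [[14.0000, 6.0000]; [6.0000, 4]], rhs = [1.8356, 2.3000]ᵀ  (here Σx = 6.0000, Σ(x)² = 14.0000, Σln y = 2.3000, Σx·ln y = 1.8356).
Solving (det = 20.0000): k = -0.32286, ln C = 1.05929.

k = -0.323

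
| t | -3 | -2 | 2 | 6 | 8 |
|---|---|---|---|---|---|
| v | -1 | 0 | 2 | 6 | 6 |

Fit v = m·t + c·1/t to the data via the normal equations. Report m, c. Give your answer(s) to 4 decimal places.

Sums needed: Σt·t = 117, Σt·1/t = 5, Σ1/t·1/t = 377/576.
Right-hand side: Σt·v = 91, Σ1/t·v = 37/12.
MᵀM·[m, c]ᵀ = Mᵀv becomes [[117, 5]; [5, 377/576]]·[m, c]ᵀ = [91, 37/12]ᵀ.
Determinant 117·(377/576) − 5² = 3301/64.
m = (91·(377/576) − 5·(37/12))/(3301/64) = 25427/29709; c = (117·(37/12) − 5·91)/(3301/64) = -6032/3301.

m = 0.8559, c = -1.8273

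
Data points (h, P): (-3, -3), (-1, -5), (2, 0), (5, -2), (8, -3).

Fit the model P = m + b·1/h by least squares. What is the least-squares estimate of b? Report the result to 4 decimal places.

b = 2.8595

Entries of XᵀX: Σ1 = 5, Σ1/h = -61/120, Σ1/h·1/h = 20401/14400.
For XᵀP: ΣP = -13, Σ1/h·P = 209/40.
XᵀX·[m, b]ᵀ = XᵀP becomes [[5, -61/120]; [-61/120, 20401/14400]]·[m, b]ᵀ = [-13, 209/40]ᵀ.
Eliminating b: (20401/14400)·(row 1) − (-61/120)·(row 2) gives (24571/3600)·m = (20401/14400)·(-13) − (-61/120)·(209/40) = -113483/7200, so m = -113483/49142.
Then b = ((209/40) − (-61/120)·(-113483/49142))/(20401/14400) = 70260/24571.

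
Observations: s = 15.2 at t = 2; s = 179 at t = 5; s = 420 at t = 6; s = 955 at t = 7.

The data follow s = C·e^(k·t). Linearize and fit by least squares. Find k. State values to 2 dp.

k = 0.83

Linearized form: ln s = k·t + ln C. From the 4 transformed points,
XᵀX = [[114.0000, 20.0000]; [20.0000, 4]], rhs = [115.6530, 20.8106]ᵀ  (here Σt = 20.0000, Σ(t)² = 114.0000, Σln s = 20.8106, Σt·ln s = 115.6530).
Solving (det = 56.0000): k = 0.82856, ln C = 1.05988.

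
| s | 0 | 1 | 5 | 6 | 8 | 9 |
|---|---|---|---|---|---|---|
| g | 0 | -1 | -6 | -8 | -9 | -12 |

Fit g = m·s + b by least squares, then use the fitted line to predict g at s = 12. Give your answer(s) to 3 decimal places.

Compute the Gram sums: Σs·s = 207, Σs = 29, Σ1 = 6.
Right-hand side: Σs·g = -259, Σg = -36.
XᵀX·[m, b]ᵀ = Xᵀg becomes [[207, 29]; [29, 6]]·[m, b]ᵀ = [-259, -36]ᵀ.
Δ = 207·6 − 29² = 401.
m = ((-259)·6 − 29·(-36))/401 = -510/401; b = (207·(-36) − 29·(-259))/401 = 59/401.
At s = 12: ĝ = (-510/401)·(12) + (59/401)·(1) = -6061/401.

ĝ = -15.115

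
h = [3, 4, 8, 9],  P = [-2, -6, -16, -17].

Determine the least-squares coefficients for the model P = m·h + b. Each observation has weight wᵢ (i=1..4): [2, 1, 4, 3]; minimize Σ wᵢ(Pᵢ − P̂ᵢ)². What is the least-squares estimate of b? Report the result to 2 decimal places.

Normal-equation sums: Σwᵢ·h·h = 533, Σwᵢ·h = 69, Σwᵢ·1 = 10.
And Σwᵢ·h·P = -1007, Σwᵢ·P = -125.
Eliminating b: 10·(row 1) − 69·(row 2) gives 569·m = 10·(-1007) − 69·(-125) = -1445, so m = -1445/569.
Then b = ((-125) − 69·(-1445/569))/10 = 2858/569.

b = 5.02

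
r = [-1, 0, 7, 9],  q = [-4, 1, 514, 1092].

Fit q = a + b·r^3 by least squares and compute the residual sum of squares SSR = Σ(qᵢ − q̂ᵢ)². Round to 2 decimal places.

From the data, Σ1 = 4, Σr^3 = 1071, Σr^3·r^3 = 649091.
For Xᵀq: Σq = 1603, Σr^3·q = 972374.
So XᵀX·[a, b]ᵀ = Xᵀq: [[4, 1071]; [1071, 649091]]·[a, b]ᵀ = [1603, 972374]ᵀ.
Determinant 4·649091 − 1071² = 1449323.
a = (1603·649091 − 1071·972374)/1449323 = -6713/10579; b = (4·972374 − 1071·1603)/1449323 = 15859/10579.
Residuals: -19744/10579, 17292/10579, 4682/10579, -2230/10579; SSR = 67656/10579.

SSR = 6.40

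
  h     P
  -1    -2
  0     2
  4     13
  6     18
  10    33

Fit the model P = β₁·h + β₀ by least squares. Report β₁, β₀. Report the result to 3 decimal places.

Entries of MᵀM: Σh·h = 153, Σh = 19, Σ1 = 5.
Moment sums: Σh·P = 492, ΣP = 64.
Normal equations: [[153, 19]; [19, 5]]·[β₁, β₀]ᵀ = [492, 64]ᵀ.
Determinant 153·5 − 19² = 404.
β₁ = (492·5 − 19·64)/404 = 311/101; β₀ = (153·64 − 19·492)/404 = 111/101.

β₁ = 3.079, β₀ = 1.099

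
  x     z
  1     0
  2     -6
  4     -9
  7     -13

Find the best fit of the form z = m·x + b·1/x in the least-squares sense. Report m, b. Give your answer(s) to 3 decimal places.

AᵀA·[m, b]ᵀ = Aᵀz reads: 70·m + 4·b = -139;  4·m + (1045/784)·b = -199/28.
(Σx·x = 70, Σx·1/x = 4, Σ1/x·1/x = 1045/784, Σx·z = -139, Σ1/x·z = -199/28.)
Eliminating b: (1045/784)·(row 1) − 4·(row 2) gives (4329/56)·m = (1045/784)·(-139) − 4·(-199/28) = -122967/784, so m = -1051/518.
Then b = ((-199/28) − 4·(-1051/518))/(1045/784) = 28/37.

m = -2.029, b = 0.757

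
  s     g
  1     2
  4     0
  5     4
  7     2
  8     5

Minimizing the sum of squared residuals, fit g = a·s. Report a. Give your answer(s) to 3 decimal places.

a = 0.490

Forming MᵀM = [[155]] and Mᵀg = [76]ᵀ gives MᵀM·[a]ᵀ = Mᵀg.
a = 76/155 = 0.490323.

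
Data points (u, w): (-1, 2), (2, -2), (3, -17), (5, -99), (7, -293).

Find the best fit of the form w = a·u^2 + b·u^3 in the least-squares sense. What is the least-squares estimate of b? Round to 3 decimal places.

Normal-equation sums: Σu^2·u^2 = 3124, Σu^2·u^3 = 20206, Σu^3·u^3 = 134068.
And Σu^2·w = -16991, Σu^3·w = -113351.
Eliminating b: 134068·(row 1) − 20206·(row 2) gives 10545996·a = 134068·(-16991) − 20206·(-113351) = 12420918, so a = 2070153/1757666.
Then b = ((-113351) − 20206·(2070153/1757666))/134068 = -1798063/1757666.

b = -1.023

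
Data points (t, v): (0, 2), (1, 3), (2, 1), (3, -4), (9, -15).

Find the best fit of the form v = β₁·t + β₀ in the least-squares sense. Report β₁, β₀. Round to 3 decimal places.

β₁ = -2.060, β₀ = 3.580

Entries of XᵀX: Σt·t = 95, Σt = 15, Σ1 = 5.
And Σt·v = -142, Σv = -13.
Eliminating β₀: 5·(row 1) − 15·(row 2) gives 250·β₁ = 5·(-142) − 15·(-13) = -515, so β₁ = -103/50.
Then β₀ = ((-13) − 15·(-103/50))/5 = 179/50.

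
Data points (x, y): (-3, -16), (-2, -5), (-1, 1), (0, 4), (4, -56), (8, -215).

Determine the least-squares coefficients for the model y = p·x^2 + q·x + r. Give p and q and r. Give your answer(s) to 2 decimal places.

p = -3.09, q = -2.53, r = 3.07

Setting ∂/∂p … = 0 gives: 4450·p + 540·q + 94·r = -14819;  540·p + 94·q + 6·r = -1887;  94·p + 6·q + 6·r = -287.
(Σx^2·x^2 = 4450, Σx^2·x = 540, Σx^2 = 94, Σx·x = 94, Σx = 6, Σ1 = 6, Σx^2·y = -14819, Σx·y = -1887, Σy = -287.)
Inverting the 3×3 Gram matrix, [p, q, r]ᵀ = [-146096/47317, -119868/47317, 290751/94634]ᵀ.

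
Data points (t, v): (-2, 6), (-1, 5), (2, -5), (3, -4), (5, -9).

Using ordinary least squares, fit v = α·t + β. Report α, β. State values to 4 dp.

Compute the Gram sums: Σt·t = 43, Σt = 7, Σ1 = 5.
Right-hand side: Σt·v = -84, Σv = -7.
So AᵀA·[α, β]ᵀ = Aᵀv: [[43, 7]; [7, 5]]·[α, β]ᵀ = [-84, -7]ᵀ.
Eliminating β: 5·(row 1) − 7·(row 2) gives 166·α = 5·(-84) − 7·(-7) = -371, so α = -371/166.
Then β = ((-7) − 7·(-371/166))/5 = 287/166.

α = -2.2349, β = 1.7289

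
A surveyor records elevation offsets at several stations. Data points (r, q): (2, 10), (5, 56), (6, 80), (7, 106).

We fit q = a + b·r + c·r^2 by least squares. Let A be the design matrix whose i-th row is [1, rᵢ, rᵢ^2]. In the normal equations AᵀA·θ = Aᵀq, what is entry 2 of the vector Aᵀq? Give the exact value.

1522

Entry 2 ↔ basis r, so (Aᵀq)_{2} = Σᵢ (r)·qᵢ = (2)·(10) + (5)·(56) + (6)·(80) + (7)·(106) = 1522.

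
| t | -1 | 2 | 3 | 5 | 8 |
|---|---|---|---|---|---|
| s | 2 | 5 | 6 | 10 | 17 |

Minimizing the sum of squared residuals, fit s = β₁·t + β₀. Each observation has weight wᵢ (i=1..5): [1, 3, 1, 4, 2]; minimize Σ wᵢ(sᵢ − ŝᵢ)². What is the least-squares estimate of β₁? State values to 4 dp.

Sums needed: Σwᵢ·t·t = 250, Σwᵢ·t = 44, Σwᵢ·1 = 11.
Moment sums: Σwᵢ·t·s = 518, Σwᵢ·s = 97.
Normal equations: [[250, 44]; [44, 11]]·[β₁, β₀]ᵀ = [518, 97]ᵀ.
Eliminating β₀: 11·(row 1) − 44·(row 2) gives 814·β₁ = 11·518 − 44·97 = 1430, so β₁ = 65/37.
Then β₀ = (97 − 44·(65/37))/11 = 729/407.

β₁ = 1.7568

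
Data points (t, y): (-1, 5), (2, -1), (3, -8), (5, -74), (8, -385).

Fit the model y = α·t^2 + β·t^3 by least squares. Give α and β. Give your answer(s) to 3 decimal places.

α = 2.130, β = -1.018

Sums needed: Σt^2·t^2 = 4819, Σt^2·t^3 = 36167, Σt^3·t^3 = 278563.
And Σt^2·y = -26561, Σt^3·y = -206599.
Determinant 4819·278563 − 36167² = 34343208.
α = ((-26561)·278563 − 36167·(-206599))/34343208 = 12192365/5723868; β = (4819·(-206599) − 36167·(-26561))/34343208 = -5828149/5723868.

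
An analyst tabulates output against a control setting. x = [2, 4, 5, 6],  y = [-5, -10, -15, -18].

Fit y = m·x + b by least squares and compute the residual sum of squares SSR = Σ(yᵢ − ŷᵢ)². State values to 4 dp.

The normal equations are: 81·m + 17·b = -233;  17·m + 4·b = -48.
Determinant 81·4 − 17² = 35.
m = ((-233)·4 − 17·(-48))/35 = -116/35; b = (81·(-48) − 17·(-233))/35 = 73/35.
Residuals: -16/35, 41/35, -18/35, -1/5; SSR = 66/35.

SSR = 1.8857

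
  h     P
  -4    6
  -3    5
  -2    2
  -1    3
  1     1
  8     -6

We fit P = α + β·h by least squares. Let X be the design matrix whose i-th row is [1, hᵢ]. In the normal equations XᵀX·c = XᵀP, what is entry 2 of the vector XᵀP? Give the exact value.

Entry 2 ↔ basis h, so (XᵀP)_{2} = Σᵢ (h)·Pᵢ = (-4)·(6) + (-3)·(5) + (-2)·(2) + (-1)·(3) + (1)·(1) + (8)·(-6) = -93.

-93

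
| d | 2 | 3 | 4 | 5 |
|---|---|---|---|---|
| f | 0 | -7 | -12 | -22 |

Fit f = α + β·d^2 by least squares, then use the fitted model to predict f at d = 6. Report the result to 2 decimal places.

f̂ = -32.98

The normal system MᵀM·[α, β]ᵀ = Mᵀf is [[4, 54]; [54, 978]]·[α, β]ᵀ = [-41, -805]ᵀ.
Δ = 4·978 − 54² = 996.
α = ((-41)·978 − 54·(-805))/996 = 281/83; β = (4·(-805) − 54·(-41))/996 = -503/498.
At d = 6: f̂ = (281/83)·(1) + (-503/498)·(36) = -2737/83.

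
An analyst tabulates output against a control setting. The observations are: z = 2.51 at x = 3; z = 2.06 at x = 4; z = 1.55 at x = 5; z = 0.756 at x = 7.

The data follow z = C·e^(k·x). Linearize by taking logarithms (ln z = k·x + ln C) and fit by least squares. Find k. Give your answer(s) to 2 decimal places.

With ln zᵢ as the transformed response and xᵢ as the regressor:
AᵀA = [[99.0000, 19.0000]; [19.0000, 4]], rhs = [5.8849, 1.8015]ᵀ  (here Σx = 19.0000, Σ(x)² = 99.0000, Σln z = 1.8015, Σx·ln z = 5.8849).
Slope k = (n·Σx·ln z − Σx·Σln z)/(n·Σ(x)² − (Σx)²) = (4·5.8849 − 19.0000·1.8015)/35.0000 = -0.30541; ln C = (Σln z − k·Σx)/n = 1.90107.

k = -0.31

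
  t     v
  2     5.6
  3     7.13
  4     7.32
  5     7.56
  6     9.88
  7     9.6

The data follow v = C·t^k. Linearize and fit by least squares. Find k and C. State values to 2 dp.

With ln vᵢ as the transformed response and ln tᵢ as the regressor:
Over the data: Σln t = 8.5252, Σ(ln t)² = 13.1965, Σln v = 12.2528, Σln t·ln v = 17.8726.
Normal system: [[13.1965, 8.5252]; [8.5252, 6]]·[k, ln C]ᵀ = [17.8726, 12.2528]ᵀ.
Solving (det = 6.5005): k = 0.42742, ln C = 1.43483, so C = exp(1.43483) = 4.19894.

k = 0.43, C = 4.20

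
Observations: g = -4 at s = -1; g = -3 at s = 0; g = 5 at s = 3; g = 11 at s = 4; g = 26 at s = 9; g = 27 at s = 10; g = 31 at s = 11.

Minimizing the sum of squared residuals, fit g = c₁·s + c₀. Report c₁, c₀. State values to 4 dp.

c₁ = 3.0080, c₀ = -2.1840

With design matrix M, MᵀM = [[328, 36]; [36, 7]] and Mᵀg = [908, 93]ᵀ.
Eliminating c₀: 7·(row 1) − 36·(row 2) gives 1000·c₁ = 7·908 − 36·93 = 3008, so c₁ = 376/125.
Then c₀ = (93 − 36·(376/125))/7 = -273/125.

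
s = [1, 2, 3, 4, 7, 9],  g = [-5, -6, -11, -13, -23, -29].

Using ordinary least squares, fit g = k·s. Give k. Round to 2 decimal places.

k = -3.28

Entries of MᵀM: Σs·s = 160.
Right-hand side: Σs·g = -524.
Hence k = -524 / 160 ≈ -3.275.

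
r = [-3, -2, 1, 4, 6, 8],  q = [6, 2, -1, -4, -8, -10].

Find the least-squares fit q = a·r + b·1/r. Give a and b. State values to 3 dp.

The normal system MᵀM·[a, b]ᵀ = Mᵀq is [[130, 6]; [6, 845/576]]·[a, b]ᵀ = [-167, -91/12]ᵀ.
Δ = 130·(845/576) − 6² = 44557/288.
a = ((-167)·(845/576) − 6·(-91/12))/(44557/288) = -114907/89114; b = (130·(-91/12) − 6·(-167))/(44557/288) = 4656/44557.

a = -1.289, b = 0.104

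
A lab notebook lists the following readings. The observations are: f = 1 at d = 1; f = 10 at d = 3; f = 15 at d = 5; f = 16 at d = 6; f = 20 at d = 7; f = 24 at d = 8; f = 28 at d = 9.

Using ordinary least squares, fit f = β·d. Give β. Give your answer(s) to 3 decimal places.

Sums needed: Σd·d = 265.
And Σd·f = 786.
XᵀX·[β]ᵀ = Xᵀf becomes [[265]]·[β]ᵀ = [786]ᵀ.
β = 786/265 = 2.96604.

β = 2.966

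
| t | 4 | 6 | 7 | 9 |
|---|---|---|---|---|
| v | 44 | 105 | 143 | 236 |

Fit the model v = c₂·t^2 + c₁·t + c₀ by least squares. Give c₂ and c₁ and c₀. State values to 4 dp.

c₂ = 2.6667, c₁ = 3.7179, c₀ = -13.5000

The normal equations are: 10514·c₂ + 1352·c₁ + 182·c₀ = 30607;  1352·c₂ + 182·c₁ + 26·c₀ = 3931;  182·c₂ + 26·c₁ + 4·c₀ = 528.
(Σt^2·t^2 = 10514, Σt^2·t = 1352, Σt^2 = 182, Σt·t = 182, Σt = 26, Σ1 = 4, Σt^2·v = 30607, Σt·v = 3931, Σv = 528.)
Solving the 3×3 system (Gaussian elimination) gives c₂ = 8/3, c₁ = 145/39, c₀ = -27/2.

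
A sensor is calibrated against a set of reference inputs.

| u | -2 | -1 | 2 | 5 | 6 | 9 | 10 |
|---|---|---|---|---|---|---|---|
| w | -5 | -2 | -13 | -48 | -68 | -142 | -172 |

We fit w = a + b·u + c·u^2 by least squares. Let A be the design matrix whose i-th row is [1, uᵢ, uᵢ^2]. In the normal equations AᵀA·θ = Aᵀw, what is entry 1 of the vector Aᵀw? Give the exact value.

-450

Entry 1 ↔ basis 1, so (Aᵀw)_{1} = Σᵢ wᵢ = (1)·(-5) + (1)·(-2) + (1)·(-13) + (1)·(-48) + (1)·(-68) + (1)·(-142) + (1)·(-172) = -450.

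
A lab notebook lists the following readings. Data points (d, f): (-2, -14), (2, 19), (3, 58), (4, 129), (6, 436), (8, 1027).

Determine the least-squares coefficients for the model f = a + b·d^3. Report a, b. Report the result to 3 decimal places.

a = 2.658, b = 2.001

From the data, Σ1 = 6, Σd^3 = 819, Σd^3·d^3 = 313753.
For Mᵀf: Σf = 1655, Σd^3·f = 630086.
Eliminating b: 313753·(row 1) − 819·(row 2) gives 1211757·a = 313753·1655 − 819·630086 = 3220781, so a = 3220781/1211757.
Then b = (630086 − 819·(3220781/1211757))/313753 = 808357/403919.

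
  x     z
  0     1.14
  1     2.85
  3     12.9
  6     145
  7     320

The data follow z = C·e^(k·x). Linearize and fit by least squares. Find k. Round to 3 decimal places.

Linearized form: ln z = k·x + ln C. From the 5 transformed points,
Sums: Σx = 17.0000, Σ(x)² = 95.0000, Σln z = 14.4806, Σx·ln z = 78.9577.
Normal system: [[95.0000, 17.0000]; [17.0000, 5]]·[k, ln C]ᵀ = [78.9577, 14.4806]ᵀ.
Slope k = (n·Σx·ln z − Σx·Σln z)/(n·Σ(x)² − (Σx)²) = (5·78.9577 − 17.0000·14.4806)/186.0000 = 0.79902; ln C = (Σln z − k·Σx)/n = 0.17946.

k = 0.799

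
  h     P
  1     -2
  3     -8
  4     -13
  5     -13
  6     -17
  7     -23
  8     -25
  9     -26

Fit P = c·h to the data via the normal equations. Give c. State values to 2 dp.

The normal equations are: 281·c = -840.
(Σh·h = 281, Σh·P = -840.)
c = (-840)/281 = -2.98932.

c = -2.99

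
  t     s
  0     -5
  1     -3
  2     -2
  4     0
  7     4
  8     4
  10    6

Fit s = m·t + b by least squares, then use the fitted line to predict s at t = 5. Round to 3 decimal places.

ŝ = 1.034

The normal system AᵀA·[m, b]ᵀ = Aᵀs is [[234, 32]; [32, 7]]·[m, b]ᵀ = [113, 4]ᵀ.
Eliminating b: 7·(row 1) − 32·(row 2) gives 614·m = 7·113 − 32·4 = 663, so m = 663/614.
Then b = (4 − 32·(663/614))/7 = -1340/307.
At t = 5: ŝ = (663/614)·(5) + (-1340/307)·(1) = 635/614.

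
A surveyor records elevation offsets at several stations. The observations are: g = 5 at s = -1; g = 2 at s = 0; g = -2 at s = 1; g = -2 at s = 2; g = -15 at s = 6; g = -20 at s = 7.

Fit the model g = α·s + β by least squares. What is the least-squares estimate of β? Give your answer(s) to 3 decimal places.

β = 2.190

Compute the Gram sums: Σs·s = 91, Σs = 15, Σ1 = 6.
Moment sums: Σs·g = -241, Σg = -32.
Δ = 91·6 − 15² = 321.
α = ((-241)·6 − 15·(-32))/321 = -322/107; β = (91·(-32) − 15·(-241))/321 = 703/321.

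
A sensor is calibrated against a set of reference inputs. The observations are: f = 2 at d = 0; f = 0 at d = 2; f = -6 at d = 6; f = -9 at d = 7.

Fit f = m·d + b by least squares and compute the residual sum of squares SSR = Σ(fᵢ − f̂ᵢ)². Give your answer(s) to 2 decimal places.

The normal equations are: 89·m + 15·b = -99;  15·m + 4·b = -13.
det = 89·4 − 15² = 131.
m = ((-99)·4 − 15·(-13))/131 = -201/131; b = (89·(-13) − 15·(-99))/131 = 328/131.
Residuals: -66/131, 74/131, 92/131, -100/131; SSR = 216/131.

SSR = 1.65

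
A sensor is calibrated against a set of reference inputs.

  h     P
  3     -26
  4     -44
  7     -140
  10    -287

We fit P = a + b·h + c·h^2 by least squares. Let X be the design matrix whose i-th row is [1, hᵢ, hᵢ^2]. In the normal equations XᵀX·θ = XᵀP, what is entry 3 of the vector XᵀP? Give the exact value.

Entry 3 ↔ basis h^2, so (XᵀP)_{3} = Σᵢ (h^2)·Pᵢ = (9)·(-26) + (16)·(-44) + (49)·(-140) + (100)·(-287) = -36498.

-36498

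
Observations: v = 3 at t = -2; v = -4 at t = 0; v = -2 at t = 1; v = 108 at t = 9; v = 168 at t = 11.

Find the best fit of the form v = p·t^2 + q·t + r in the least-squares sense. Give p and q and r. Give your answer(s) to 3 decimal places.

With design matrix M, MᵀM = [[21219, 2053, 207]; [2053, 207, 19]; [207, 19, 5]] and Mᵀv = [29086, 2812, 273]ᵀ.
Inverting the 3×3 Gram matrix, [p, q, r]ᵀ = [374757/253358, -185335/253358, -488660/126679]ᵀ.

p = 1.479, q = -0.732, r = -3.857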